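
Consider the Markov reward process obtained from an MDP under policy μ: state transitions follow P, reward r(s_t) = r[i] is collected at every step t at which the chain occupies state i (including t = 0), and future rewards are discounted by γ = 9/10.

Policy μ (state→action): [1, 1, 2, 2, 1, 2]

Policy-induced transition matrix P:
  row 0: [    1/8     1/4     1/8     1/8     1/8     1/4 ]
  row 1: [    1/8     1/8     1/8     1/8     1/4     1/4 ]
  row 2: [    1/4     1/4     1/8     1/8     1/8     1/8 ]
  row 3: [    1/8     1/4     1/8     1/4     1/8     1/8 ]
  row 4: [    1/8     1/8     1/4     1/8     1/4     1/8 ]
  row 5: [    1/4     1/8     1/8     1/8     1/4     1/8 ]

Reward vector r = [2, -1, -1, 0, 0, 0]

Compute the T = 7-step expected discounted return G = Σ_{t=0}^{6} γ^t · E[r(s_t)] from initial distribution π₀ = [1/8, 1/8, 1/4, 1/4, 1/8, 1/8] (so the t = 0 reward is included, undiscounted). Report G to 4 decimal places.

t=0: π = [0.1250, 0.1250, 0.2500, 0.2500, 0.1250, 0.1250], E[r] = -0.1250, γ^t·E[r] = -0.125000, running G = -0.125000
t=1: π = [0.1719, 0.2031, 0.1406, 0.1563, 0.1719, 0.1563], E[r] = 0.0000, γ^t·E[r] = 0.000000, running G = -0.125000
t=2: π = [0.1621, 0.1836, 0.1465, 0.1445, 0.1914, 0.1719], E[r] = -0.0059, γ^t·E[r] = -0.004746, running G = -0.129746
t=3: π = [0.1648, 0.1816, 0.1489, 0.1431, 0.1934, 0.1682], E[r] = -0.0010, γ^t·E[r] = -0.000712, running G = -0.130458
t=4: π = [0.1646, 0.1821, 0.1492, 0.1429, 0.1929, 0.1683], E[r] = -0.0020, γ^t·E[r] = -0.001301, running G = -0.131759
t=5: π = [0.1647, 0.1821, 0.1491, 0.1429, 0.1929, 0.1683], E[r] = -0.0018, γ^t·E[r] = -0.001081, running G = -0.132841
t=6: π = [0.1647, 0.1821, 0.1491, 0.1429, 0.1929, 0.1683], E[r] = -0.0018, γ^t·E[r] = -0.000974, running G = -0.133815

G = -0.1338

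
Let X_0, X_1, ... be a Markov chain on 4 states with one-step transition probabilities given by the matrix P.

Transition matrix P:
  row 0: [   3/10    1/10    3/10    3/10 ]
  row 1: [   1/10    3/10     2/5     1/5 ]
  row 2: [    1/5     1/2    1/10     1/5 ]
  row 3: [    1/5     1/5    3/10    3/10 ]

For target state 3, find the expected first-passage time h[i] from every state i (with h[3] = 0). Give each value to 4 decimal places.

h = [4.0529, 4.6256, 4.5815, 0.0000]

First-step conditioning: h[3] = 0; for i ≠ 3, h[i] = 1 + Σ_k P[i][k]·h[k].
  h[0] = 1 + 3/10·h[0] + 1/10·h[1] + 3/10·h[2]
  h[1] = 1 + 1/10·h[0] + 3/10·h[1] + 2/5·h[2]
  h[2] = 1 + 1/5·h[0] + 1/2·h[1] + 1/10·h[2]
Solving the 3×3 linear system over states ≠ 3 gives exactly h = [920/227, 1050/227, 1040/227, 0] (h[3] = 0 is the target).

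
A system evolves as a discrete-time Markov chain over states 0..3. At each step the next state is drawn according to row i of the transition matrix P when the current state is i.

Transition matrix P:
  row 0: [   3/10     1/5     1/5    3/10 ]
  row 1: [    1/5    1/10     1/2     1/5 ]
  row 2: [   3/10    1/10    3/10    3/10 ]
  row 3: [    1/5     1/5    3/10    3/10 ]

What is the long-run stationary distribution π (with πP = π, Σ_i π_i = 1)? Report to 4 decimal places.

Balance equations π_j = Σ_i π_i·P[i][j]:
  π_0 = 3/10·π_0 + 1/5·π_1 + 3/10·π_2 + 1/5·π_3
  π_1 = 1/5·π_0 + 1/10·π_1 + 1/10·π_2 + 1/5·π_3
  π_2 = 1/5·π_0 + 1/2·π_1 + 3/10·π_2 + 3/10·π_3
  normalize: π_0 + π_1 + π_2 + π_3 = 1
Solving the linear system gives exactly π = [261/1019, 157/1019, 311/1019, 290/1019].

π = [0.2561, 0.1541, 0.3052, 0.2846]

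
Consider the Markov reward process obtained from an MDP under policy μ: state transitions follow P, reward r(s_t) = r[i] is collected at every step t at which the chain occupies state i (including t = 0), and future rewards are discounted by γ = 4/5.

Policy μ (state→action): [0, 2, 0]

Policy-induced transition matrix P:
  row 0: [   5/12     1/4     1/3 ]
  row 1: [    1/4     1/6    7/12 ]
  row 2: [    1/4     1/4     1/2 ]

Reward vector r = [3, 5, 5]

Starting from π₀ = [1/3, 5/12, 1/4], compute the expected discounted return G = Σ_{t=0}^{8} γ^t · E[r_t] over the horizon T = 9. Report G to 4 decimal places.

t=0: π = [0.3333, 0.4167, 0.2500], E[r] = 4.3333, γ^t·E[r] = 4.333333, running G = 4.333333
t=1: π = [0.3056, 0.2153, 0.4792], E[r] = 4.3889, γ^t·E[r] = 3.511111, running G = 7.844444
t=2: π = [0.3009, 0.2321, 0.4670], E[r] = 4.3981, γ^t·E[r] = 2.814815, running G = 10.659259
t=3: π = [0.3002, 0.2307, 0.4692], E[r] = 4.3997, γ^t·E[r] = 2.252642, running G = 12.911901
t=4: π = [0.3000, 0.2308, 0.4692], E[r] = 4.3999, γ^t·E[r] = 1.802219, running G = 14.714120
t=5: π = [0.3000, 0.2308, 0.4692], E[r] = 4.4000, γ^t·E[r] = 1.441789, running G = 16.155909
t=6: π = [0.3000, 0.2308, 0.4692], E[r] = 4.4000, γ^t·E[r] = 1.153433, running G = 17.309343
t=7: π = [0.3000, 0.2308, 0.4692], E[r] = 4.4000, γ^t·E[r] = 0.922747, running G = 18.232089
t=8: π = [0.3000, 0.2308, 0.4692], E[r] = 4.4000, γ^t·E[r] = 0.738197, running G = 18.970287

G = 18.9703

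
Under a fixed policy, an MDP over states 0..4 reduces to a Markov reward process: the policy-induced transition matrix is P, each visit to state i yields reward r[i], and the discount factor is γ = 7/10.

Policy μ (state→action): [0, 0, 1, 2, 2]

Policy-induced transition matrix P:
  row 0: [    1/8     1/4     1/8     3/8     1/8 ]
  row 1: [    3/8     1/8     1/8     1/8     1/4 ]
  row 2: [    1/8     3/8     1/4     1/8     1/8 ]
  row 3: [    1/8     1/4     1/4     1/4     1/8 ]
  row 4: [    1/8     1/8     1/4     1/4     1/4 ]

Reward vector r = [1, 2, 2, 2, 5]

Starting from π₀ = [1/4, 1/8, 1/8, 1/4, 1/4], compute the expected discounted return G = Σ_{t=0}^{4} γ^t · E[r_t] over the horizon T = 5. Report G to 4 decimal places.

t=0: π = [0.2500, 0.1250, 0.1250, 0.2500, 0.2500], E[r] = 2.5000, γ^t·E[r] = 2.500000, running G = 2.500000
t=1: π = [0.1563, 0.2188, 0.2031, 0.2500, 0.1719], E[r] = 2.3594, γ^t·E[r] = 1.651563, running G = 4.151563
t=2: π = [0.1797, 0.2266, 0.2031, 0.2168, 0.1738], E[r] = 2.3418, γ^t·E[r] = 1.147480, running G = 5.299043
t=3: π = [0.1816, 0.2253, 0.1992, 0.2188, 0.1750], E[r] = 2.3435, γ^t·E[r] = 0.803823, running G = 6.102865
t=4: π = [0.1813, 0.2249, 0.1991, 0.2196, 0.1750], E[r] = 2.3438, γ^t·E[r] = 0.562749, running G = 6.665615

G = 6.6656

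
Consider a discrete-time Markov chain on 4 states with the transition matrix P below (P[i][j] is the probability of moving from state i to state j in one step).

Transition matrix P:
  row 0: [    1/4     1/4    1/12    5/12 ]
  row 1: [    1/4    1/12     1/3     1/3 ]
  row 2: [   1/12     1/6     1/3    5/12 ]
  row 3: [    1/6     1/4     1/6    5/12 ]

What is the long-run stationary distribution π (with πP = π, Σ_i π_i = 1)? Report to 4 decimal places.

Balance equations π_j = Σ_i π_i·P[i][j]:
  π_0 = 1/4·π_0 + 1/4·π_1 + 1/12·π_2 + 1/6·π_3
  π_1 = 1/4·π_0 + 1/12·π_1 + 1/6·π_2 + 1/4·π_3
  π_2 = 1/12·π_0 + 1/3·π_1 + 1/3·π_2 + 1/6·π_3
  normalize: π_0 + π_1 + π_2 + π_3 = 1
Solving the linear system gives exactly π = [278/1547, 307/1547, 49/221, 619/1547].

π = [0.1797, 0.1984, 0.2217, 0.4001]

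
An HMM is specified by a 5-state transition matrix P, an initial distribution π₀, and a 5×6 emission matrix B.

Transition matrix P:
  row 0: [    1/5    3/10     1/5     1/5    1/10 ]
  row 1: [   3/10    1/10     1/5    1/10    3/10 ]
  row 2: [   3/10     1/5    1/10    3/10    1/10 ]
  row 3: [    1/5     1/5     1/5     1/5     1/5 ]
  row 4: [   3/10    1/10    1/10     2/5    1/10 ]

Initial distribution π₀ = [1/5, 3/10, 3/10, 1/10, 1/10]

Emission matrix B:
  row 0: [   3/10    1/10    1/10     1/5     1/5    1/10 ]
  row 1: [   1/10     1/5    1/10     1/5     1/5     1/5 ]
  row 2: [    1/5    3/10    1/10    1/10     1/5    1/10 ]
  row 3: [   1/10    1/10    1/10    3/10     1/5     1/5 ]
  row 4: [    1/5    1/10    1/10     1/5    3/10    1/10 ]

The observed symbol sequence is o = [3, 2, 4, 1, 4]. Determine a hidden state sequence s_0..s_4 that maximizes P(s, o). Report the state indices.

t=0: δ = [4.000e-02, 6.000e-02, 3.000e-02, 3.000e-02, 2.000e-02]  (obs o_0=3)
t=1: δ = [1.800e-03, 1.200e-03, 1.200e-03, 9.000e-04, 1.800e-03]  ψ = [1, 0, 1, 2, 1]  (obs o_1=2)
t=2: δ = [1.080e-04, 1.080e-04, 7.200e-05, 1.440e-04, 1.080e-04]  ψ = [4, 0, 0, 4, 1]  (obs o_2=4)
t=3: δ = [3.240e-06, 6.480e-06, 8.640e-06, 4.320e-06, 3.240e-06]  ψ = [1, 0, 3, 4, 1]  (obs o_3=1)
t=4: δ = [5.184e-07, 3.456e-07, 2.592e-07, 5.184e-07, 5.832e-07]  ψ = [2, 2, 1, 2, 1]  (obs o_4=4)
backtrack: best end state = 4; path = [1, 4, 0, 1, 4]

path = [1, 4, 0, 1, 4]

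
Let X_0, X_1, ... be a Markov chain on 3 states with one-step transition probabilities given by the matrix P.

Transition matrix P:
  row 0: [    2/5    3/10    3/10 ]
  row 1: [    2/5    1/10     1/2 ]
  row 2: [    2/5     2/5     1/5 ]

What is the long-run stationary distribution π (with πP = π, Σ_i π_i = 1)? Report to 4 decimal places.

Balance equations π_j = Σ_i π_i·P[i][j]:
  π_0 = 2/5·π_0 + 2/5·π_1 + 2/5·π_2
  π_1 = 3/10·π_0 + 1/10·π_1 + 2/5·π_2
  normalize: π_0 + π_1 + π_2 = 1
Solving the linear system gives exactly π = [2/5, 18/65, 21/65].

π = [0.4000, 0.2769, 0.3231]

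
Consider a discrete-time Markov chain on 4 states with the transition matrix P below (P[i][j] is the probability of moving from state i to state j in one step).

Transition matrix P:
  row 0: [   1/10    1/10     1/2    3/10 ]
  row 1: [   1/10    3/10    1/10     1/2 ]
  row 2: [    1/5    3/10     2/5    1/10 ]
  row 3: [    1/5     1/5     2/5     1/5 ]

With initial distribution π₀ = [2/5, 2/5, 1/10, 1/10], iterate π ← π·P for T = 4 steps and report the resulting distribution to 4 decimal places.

t=0: π = [0.4000, 0.4000, 0.1000, 0.1000]
t=1: π = [0.1200, 0.2100, 0.3200, 0.3500]
t=2: π = [0.1670, 0.2410, 0.3490, 0.2430]
t=3: π = [0.1592, 0.2423, 0.3444, 0.2541]
t=4: π = [0.1599, 0.2428, 0.3432, 0.2542]

π = [0.1599, 0.2428, 0.3432, 0.2542]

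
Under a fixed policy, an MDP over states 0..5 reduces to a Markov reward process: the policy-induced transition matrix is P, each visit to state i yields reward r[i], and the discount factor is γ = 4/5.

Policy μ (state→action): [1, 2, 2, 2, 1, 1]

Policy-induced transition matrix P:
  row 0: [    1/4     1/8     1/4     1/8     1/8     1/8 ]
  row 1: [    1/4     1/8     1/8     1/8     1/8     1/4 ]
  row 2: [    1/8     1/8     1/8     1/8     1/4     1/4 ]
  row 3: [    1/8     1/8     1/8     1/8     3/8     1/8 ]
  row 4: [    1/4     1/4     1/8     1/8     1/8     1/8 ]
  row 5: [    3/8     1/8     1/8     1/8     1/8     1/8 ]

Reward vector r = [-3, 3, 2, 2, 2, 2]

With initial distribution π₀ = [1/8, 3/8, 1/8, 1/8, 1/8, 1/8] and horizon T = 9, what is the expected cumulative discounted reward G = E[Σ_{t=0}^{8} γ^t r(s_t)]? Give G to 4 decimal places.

t=0: π = [0.1250, 0.3750, 0.1250, 0.1250, 0.1250, 0.1250], E[r] = 1.7500, γ^t·E[r] = 1.750000, running G = 1.750000
t=1: π = [0.2344, 0.1406, 0.1406, 0.1250, 0.1719, 0.1875], E[r] = 0.9688, γ^t·E[r] = 0.775000, running G = 2.525000
t=2: π = [0.2402, 0.1465, 0.1543, 0.1250, 0.1738, 0.1602], E[r] = 0.9453, γ^t·E[r] = 0.605000, running G = 3.130000
t=3: π = [0.2351, 0.1467, 0.1550, 0.1250, 0.1755, 0.1626], E[r] = 0.9712, γ^t·E[r] = 0.497250, running G = 3.627250
t=4: π = [0.2353, 0.1469, 0.1544, 0.1250, 0.1756, 0.1627], E[r] = 0.9703, γ^t·E[r] = 0.397450, running G = 4.024700
t=5: π = [0.2354, 0.1470, 0.1544, 0.1250, 0.1755, 0.1627], E[r] = 0.9699, γ^t·E[r] = 0.317808, running G = 4.342508
t=6: π = [0.2354, 0.1469, 0.1544, 0.1250, 0.1756, 0.1627], E[r] = 0.9699, γ^t·E[r] = 0.254257, running G = 4.596764
t=7: π = [0.2354, 0.1469, 0.1544, 0.1250, 0.1756, 0.1627], E[r] = 0.9699, γ^t·E[r] = 0.203406, running G = 4.800170
t=8: π = [0.2354, 0.1469, 0.1544, 0.1250, 0.1756, 0.1627], E[r] = 0.9699, γ^t·E[r] = 0.162725, running G = 4.962895

G = 4.9629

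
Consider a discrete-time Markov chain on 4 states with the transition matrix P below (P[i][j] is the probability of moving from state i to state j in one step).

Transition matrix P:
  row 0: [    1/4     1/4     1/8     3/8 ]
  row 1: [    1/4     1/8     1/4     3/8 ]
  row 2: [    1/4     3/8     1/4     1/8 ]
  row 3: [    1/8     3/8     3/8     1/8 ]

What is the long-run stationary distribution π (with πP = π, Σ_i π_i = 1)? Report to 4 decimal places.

Balance equations π_j = Σ_i π_i·P[i][j]:
  π_0 = 1/4·π_0 + 1/4·π_1 + 1/4·π_2 + 1/8·π_3
  π_1 = 1/4·π_0 + 1/8·π_1 + 3/8·π_2 + 3/8·π_3
  π_2 = 1/8·π_0 + 1/4·π_1 + 1/4·π_2 + 3/8·π_3
  normalize: π_0 + π_1 + π_2 + π_3 = 1
Solving the linear system gives exactly π = [72/329, 183/658, 167/658, 82/329].

π = [0.2188, 0.2781, 0.2538, 0.2492]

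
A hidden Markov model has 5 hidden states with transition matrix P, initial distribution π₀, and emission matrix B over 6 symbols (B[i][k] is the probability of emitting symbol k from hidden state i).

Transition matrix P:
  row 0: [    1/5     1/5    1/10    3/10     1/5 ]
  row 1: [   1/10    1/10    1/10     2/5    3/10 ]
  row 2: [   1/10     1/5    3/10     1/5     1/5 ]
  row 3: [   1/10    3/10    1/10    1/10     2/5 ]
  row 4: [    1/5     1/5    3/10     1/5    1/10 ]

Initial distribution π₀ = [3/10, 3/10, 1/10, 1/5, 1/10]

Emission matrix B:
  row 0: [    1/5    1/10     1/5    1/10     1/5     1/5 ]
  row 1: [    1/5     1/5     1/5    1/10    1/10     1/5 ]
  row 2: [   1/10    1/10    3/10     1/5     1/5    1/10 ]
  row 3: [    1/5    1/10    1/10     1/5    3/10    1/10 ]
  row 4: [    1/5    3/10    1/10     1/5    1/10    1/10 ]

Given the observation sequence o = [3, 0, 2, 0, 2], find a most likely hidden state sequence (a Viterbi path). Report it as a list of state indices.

path = [3, 4, 2, 4, 2]

t=0: δ = [3.000e-02, 3.000e-02, 2.000e-02, 4.000e-02, 2.000e-02]  (obs o_0=3)
t=1: δ = [1.200e-03, 2.400e-03, 6.000e-04, 2.400e-03, 3.200e-03]  ψ = [0, 3, 2, 1, 3]  (obs o_1=0)
t=2: δ = [1.280e-04, 1.440e-04, 2.880e-04, 9.600e-05, 9.600e-05]  ψ = [4, 3, 4, 1, 3]  (obs o_2=2)
t=3: δ = [5.760e-06, 1.152e-05, 8.640e-06, 1.152e-05, 1.152e-05]  ψ = [2, 2, 2, 1, 2]  (obs o_3=0)
t=4: δ = [4.608e-07, 6.912e-07, 1.037e-06, 4.608e-07, 4.608e-07]  ψ = [4, 3, 4, 1, 3]  (obs o_4=2)
backtrack: best end state = 2; path = [3, 4, 2, 4, 2]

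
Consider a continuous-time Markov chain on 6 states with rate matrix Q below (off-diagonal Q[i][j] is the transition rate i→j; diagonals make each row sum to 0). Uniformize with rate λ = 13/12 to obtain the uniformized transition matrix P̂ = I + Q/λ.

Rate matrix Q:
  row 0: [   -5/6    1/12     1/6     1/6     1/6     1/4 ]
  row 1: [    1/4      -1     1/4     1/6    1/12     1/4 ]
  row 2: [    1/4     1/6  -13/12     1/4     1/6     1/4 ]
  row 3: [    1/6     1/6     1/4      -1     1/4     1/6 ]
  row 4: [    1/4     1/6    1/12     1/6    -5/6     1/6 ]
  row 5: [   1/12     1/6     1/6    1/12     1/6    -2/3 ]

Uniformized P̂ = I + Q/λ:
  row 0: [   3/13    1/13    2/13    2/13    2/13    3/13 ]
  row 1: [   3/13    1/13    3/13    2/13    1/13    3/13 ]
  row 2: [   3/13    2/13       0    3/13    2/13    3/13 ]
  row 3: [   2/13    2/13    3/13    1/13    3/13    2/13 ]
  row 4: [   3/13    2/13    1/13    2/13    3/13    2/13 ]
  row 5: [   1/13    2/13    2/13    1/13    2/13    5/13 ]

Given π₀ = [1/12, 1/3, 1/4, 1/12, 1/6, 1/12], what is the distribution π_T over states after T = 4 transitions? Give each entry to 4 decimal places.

t=0: π = [0.0833, 0.3333, 0.2500, 0.0833, 0.1667, 0.0833]
t=1: π = [0.2115, 0.1218, 0.1346, 0.1603, 0.1474, 0.2244]
t=2: π = [0.1839, 0.1282, 0.1435, 0.1346, 0.1681, 0.2416]
t=3: π = [0.1832, 0.1298, 0.1391, 0.1359, 0.1673, 0.2447]
t=4: π = [0.1827, 0.1298, 0.1400, 0.1353, 0.1672, 0.2451]

π = [0.1827, 0.1298, 0.1400, 0.1353, 0.1672, 0.2451]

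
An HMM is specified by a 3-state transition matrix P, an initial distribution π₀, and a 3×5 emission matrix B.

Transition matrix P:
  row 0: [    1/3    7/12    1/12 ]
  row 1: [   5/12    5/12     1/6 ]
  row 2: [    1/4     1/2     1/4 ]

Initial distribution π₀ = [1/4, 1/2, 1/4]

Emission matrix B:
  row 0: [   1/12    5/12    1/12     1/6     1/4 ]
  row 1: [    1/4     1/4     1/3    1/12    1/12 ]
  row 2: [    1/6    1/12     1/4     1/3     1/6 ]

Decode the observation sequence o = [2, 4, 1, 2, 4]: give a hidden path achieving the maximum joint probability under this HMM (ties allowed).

path = [1, 0, 0, 1, 0]

t=0: δ = [2.083e-02, 1.667e-01, 6.250e-02]  (obs o_0=2)
t=1: δ = [1.736e-02, 5.787e-03, 4.630e-03]  ψ = [1, 1, 1]  (obs o_1=4)
t=2: δ = [2.411e-03, 2.532e-03, 1.206e-04]  ψ = [0, 0, 0]  (obs o_2=1)
t=3: δ = [8.791e-05, 4.689e-04, 1.055e-04]  ψ = [1, 0, 1]  (obs o_3=2)
t=4: δ = [4.884e-05, 1.628e-05, 1.302e-05]  ψ = [1, 1, 1]  (obs o_4=4)
backtrack: best end state = 0; path = [1, 0, 0, 1, 0]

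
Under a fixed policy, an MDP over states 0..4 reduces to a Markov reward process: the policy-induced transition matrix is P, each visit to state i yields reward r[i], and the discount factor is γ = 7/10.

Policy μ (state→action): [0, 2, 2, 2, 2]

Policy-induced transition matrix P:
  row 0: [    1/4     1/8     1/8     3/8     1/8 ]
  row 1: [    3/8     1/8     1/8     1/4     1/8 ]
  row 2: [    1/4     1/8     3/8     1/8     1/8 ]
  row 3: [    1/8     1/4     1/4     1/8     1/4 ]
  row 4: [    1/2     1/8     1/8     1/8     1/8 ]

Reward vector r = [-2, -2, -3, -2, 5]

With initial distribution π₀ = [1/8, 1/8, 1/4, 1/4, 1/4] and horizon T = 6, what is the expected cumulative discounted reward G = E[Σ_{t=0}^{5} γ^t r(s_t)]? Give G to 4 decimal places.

G = -2.7186

t=0: π = [0.1250, 0.1250, 0.2500, 0.2500, 0.2500], E[r] = -0.5000, γ^t·E[r] = -0.500000, running G = -0.500000
t=1: π = [0.2969, 0.1563, 0.2188, 0.1719, 0.1563], E[r] = -1.1250, γ^t·E[r] = -0.787500, running G = -1.287500
t=2: π = [0.2871, 0.1465, 0.2012, 0.2188, 0.1465], E[r] = -1.1758, γ^t·E[r] = -0.576133, running G = -1.863633
t=3: π = [0.2776, 0.1523, 0.2026, 0.2151, 0.1523], E[r] = -1.1362, γ^t·E[r] = -0.389727, running G = -2.253360
t=4: π = [0.2802, 0.1519, 0.2025, 0.2134, 0.1519], E[r] = -1.1393, γ^t·E[r] = -0.273556, running G = -2.526916
t=5: π = [0.2803, 0.1517, 0.2023, 0.2140, 0.1517], E[r] = -1.1406, γ^t·E[r] = -0.191693, running G = -2.718609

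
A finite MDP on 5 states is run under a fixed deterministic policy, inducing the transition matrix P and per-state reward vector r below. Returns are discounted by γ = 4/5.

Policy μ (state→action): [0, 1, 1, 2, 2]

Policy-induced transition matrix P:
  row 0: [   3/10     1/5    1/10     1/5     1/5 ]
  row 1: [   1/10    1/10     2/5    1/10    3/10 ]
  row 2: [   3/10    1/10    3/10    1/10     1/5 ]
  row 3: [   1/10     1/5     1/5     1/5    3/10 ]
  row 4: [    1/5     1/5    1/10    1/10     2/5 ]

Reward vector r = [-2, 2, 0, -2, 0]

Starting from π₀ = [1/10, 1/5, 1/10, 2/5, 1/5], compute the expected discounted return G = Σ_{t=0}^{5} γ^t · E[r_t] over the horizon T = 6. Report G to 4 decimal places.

t=0: π = [0.1000, 0.2000, 0.1000, 0.4000, 0.2000], E[r] = -0.6000, γ^t·E[r] = -0.600000, running G = -0.600000
t=1: π = [0.1600, 0.1700, 0.2200, 0.1500, 0.3000], E[r] = -0.2800, γ^t·E[r] = -0.224000, running G = -0.824000
t=2: π = [0.2060, 0.1610, 0.2100, 0.1310, 0.2920], E[r] = -0.3520, γ^t·E[r] = -0.225280, running G = -1.049280
t=3: π = [0.2124, 0.1629, 0.2034, 0.1337, 0.2876], E[r] = -0.3664, γ^t·E[r] = -0.187597, running G = -1.236877
t=4: π = [0.2119, 0.1634, 0.2029, 0.1346, 0.2872], E[r] = -0.3663, γ^t·E[r] = -0.150045, running G = -1.386921
t=5: π = [0.2117, 0.1634, 0.2031, 0.1347, 0.2872], E[r] = -0.3659, γ^t·E[r] = -0.119910, running G = -1.506831

G = -1.5068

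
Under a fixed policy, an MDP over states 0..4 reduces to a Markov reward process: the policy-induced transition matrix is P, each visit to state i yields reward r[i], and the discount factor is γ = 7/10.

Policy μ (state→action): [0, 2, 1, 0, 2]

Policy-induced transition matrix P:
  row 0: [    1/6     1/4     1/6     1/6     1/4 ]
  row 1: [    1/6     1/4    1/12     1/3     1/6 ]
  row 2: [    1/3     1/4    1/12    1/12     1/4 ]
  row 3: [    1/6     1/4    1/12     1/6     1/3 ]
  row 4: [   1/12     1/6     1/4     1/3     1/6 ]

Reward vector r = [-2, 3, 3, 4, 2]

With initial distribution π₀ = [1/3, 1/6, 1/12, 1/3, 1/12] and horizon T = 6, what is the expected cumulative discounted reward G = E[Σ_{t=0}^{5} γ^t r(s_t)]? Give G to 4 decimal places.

t=0: π = [0.3333, 0.1667, 0.0833, 0.3333, 0.0833], E[r] = 1.5833, γ^t·E[r] = 1.583333, running G = 1.583333
t=1: π = [0.1736, 0.2431, 0.1250, 0.2014, 0.2569], E[r] = 2.0764, γ^t·E[r] = 1.453472, running G = 3.036806
t=2: π = [0.1661, 0.2286, 0.1406, 0.2396, 0.2251], E[r] = 2.1840, γ^t·E[r] = 1.070174, running G = 4.106979
t=3: π = [0.1713, 0.2312, 0.1347, 0.2306, 0.2322], E[r] = 2.1417, γ^t·E[r] = 0.734598, running G = 4.841577
t=4: π = [0.1698, 0.2307, 0.1363, 0.2327, 0.2306], E[r] = 2.1532, γ^t·E[r] = 0.516991, running G = 5.358568
t=5: π = [0.1702, 0.2308, 0.1359, 0.2322, 0.2310], E[r] = 2.1504, γ^t·E[r] = 0.361416, running G = 5.719985

G = 5.7200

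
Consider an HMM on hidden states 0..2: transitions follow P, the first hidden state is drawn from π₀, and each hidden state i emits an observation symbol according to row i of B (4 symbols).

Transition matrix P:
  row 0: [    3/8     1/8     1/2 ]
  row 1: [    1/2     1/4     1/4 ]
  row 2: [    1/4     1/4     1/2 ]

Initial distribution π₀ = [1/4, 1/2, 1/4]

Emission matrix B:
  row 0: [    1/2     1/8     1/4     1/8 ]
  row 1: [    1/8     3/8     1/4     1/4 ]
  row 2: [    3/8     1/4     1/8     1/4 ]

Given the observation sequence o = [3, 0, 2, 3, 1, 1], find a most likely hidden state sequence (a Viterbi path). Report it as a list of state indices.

t=0: δ = [3.125e-02, 1.250e-01, 6.250e-02]  (obs o_0=3)
t=1: δ = [3.125e-02, 3.906e-03, 1.172e-02]  ψ = [1, 1, 1]  (obs o_1=0)
t=2: δ = [2.930e-03, 9.766e-04, 1.953e-03]  ψ = [0, 0, 0]  (obs o_2=2)
t=3: δ = [1.373e-04, 1.221e-04, 3.662e-04]  ψ = [0, 2, 0]  (obs o_3=3)
t=4: δ = [1.144e-05, 3.433e-05, 4.578e-05]  ψ = [2, 2, 2]  (obs o_4=1)
t=5: δ = [2.146e-06, 4.292e-06, 5.722e-06]  ψ = [1, 2, 2]  (obs o_5=1)
backtrack: best end state = 2; path = [1, 0, 0, 2, 2, 2]

path = [1, 0, 0, 2, 2, 2]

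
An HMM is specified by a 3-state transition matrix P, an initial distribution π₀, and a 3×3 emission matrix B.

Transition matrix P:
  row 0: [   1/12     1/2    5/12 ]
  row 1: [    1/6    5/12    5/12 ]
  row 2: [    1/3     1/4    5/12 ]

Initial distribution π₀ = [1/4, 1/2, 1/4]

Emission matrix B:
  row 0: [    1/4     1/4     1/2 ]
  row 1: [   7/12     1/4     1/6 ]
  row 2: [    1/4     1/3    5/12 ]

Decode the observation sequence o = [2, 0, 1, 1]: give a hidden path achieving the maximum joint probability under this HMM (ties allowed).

t=0: δ = [1.250e-01, 8.333e-02, 1.042e-01]  (obs o_0=2)
t=1: δ = [8.681e-03, 3.646e-02, 1.302e-02]  ψ = [2, 0, 0]  (obs o_1=0)
t=2: δ = [1.519e-03, 3.798e-03, 5.064e-03]  ψ = [1, 1, 1]  (obs o_2=1)
t=3: δ = [4.220e-04, 3.956e-04, 7.033e-04]  ψ = [2, 1, 2]  (obs o_3=1)
backtrack: best end state = 2; path = [0, 1, 2, 2]

path = [0, 1, 2, 2]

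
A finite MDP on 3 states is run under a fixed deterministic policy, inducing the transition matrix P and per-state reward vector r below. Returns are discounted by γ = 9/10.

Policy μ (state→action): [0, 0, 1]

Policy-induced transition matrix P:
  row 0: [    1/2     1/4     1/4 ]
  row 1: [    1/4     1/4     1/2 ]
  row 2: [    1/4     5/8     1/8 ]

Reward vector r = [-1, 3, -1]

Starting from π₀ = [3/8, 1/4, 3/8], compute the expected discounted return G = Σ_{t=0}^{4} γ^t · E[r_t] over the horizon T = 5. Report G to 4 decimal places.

t=0: π = [0.3750, 0.2500, 0.3750], E[r] = 0.0000, γ^t·E[r] = 0.000000, running G = 0.000000
t=1: π = [0.3438, 0.3906, 0.2656], E[r] = 0.5625, γ^t·E[r] = 0.506250, running G = 0.506250
t=2: π = [0.3359, 0.3496, 0.3145], E[r] = 0.3984, γ^t·E[r] = 0.322734, running G = 0.828984
t=3: π = [0.3340, 0.3679, 0.2981], E[r] = 0.4717, γ^t·E[r] = 0.343854, running G = 1.172839
t=4: π = [0.3335, 0.3618, 0.3047], E[r] = 0.4471, γ^t·E[r] = 0.293371, running G = 1.466210

G = 1.4662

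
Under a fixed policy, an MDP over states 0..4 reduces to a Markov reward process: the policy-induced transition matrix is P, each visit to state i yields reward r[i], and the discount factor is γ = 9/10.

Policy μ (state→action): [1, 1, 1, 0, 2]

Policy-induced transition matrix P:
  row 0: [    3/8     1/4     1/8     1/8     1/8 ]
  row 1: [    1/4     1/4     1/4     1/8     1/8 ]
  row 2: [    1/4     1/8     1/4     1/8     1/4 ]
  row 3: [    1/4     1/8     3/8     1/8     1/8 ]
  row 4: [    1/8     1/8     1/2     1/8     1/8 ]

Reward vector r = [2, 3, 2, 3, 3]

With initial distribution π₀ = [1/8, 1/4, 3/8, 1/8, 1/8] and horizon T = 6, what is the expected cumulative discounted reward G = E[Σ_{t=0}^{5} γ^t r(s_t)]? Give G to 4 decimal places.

t=0: π = [0.1250, 0.2500, 0.3750, 0.1250, 0.1250], E[r] = 2.5000, γ^t·E[r] = 2.500000, running G = 2.500000
t=1: π = [0.2500, 0.1719, 0.2813, 0.1250, 0.1719], E[r] = 2.4688, γ^t·E[r] = 2.221875, running G = 4.721875
t=2: π = [0.2598, 0.1777, 0.2773, 0.1250, 0.1602], E[r] = 2.4629, γ^t·E[r] = 1.994941, running G = 6.716816
t=3: π = [0.2625, 0.1797, 0.2732, 0.1250, 0.1597], E[r] = 2.4644, γ^t·E[r] = 1.796515, running G = 8.513332
t=4: π = [0.2628, 0.1803, 0.2727, 0.1250, 0.1591], E[r] = 2.4644, γ^t·E[r] = 1.616904, running G = 10.130235
t=5: π = [0.2630, 0.1804, 0.2726, 0.1250, 0.1591], E[r] = 2.4645, γ^t·E[r] = 1.455252, running G = 11.585487

G = 11.5855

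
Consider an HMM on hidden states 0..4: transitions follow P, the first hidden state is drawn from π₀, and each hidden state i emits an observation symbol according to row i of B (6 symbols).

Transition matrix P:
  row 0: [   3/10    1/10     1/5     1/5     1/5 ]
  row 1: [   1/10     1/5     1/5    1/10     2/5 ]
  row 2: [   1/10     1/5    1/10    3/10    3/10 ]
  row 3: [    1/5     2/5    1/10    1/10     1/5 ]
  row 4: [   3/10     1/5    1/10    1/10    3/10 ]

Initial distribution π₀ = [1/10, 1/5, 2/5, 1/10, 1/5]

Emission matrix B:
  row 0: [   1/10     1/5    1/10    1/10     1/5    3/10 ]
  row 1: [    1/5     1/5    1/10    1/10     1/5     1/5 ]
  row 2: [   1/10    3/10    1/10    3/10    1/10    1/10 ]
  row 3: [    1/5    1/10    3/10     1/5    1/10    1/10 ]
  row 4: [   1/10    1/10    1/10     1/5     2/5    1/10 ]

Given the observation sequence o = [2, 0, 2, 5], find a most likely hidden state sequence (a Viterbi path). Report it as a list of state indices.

t=0: δ = [1.000e-02, 2.000e-02, 4.000e-02, 3.000e-02, 2.000e-02]  (obs o_0=2)
t=1: δ = [6.000e-04, 2.400e-03, 4.000e-04, 2.400e-03, 1.200e-03]  ψ = [3, 3, 1, 2, 2]  (obs o_1=0)
t=2: δ = [4.800e-05, 9.600e-05, 4.800e-05, 7.200e-05, 9.600e-05]  ψ = [3, 3, 1, 1, 1]  (obs o_2=2)
t=3: δ = [8.640e-06, 5.760e-06, 1.920e-06, 1.440e-06, 3.840e-06]  ψ = [4, 3, 1, 2, 1]  (obs o_3=5)
backtrack: best end state = 0; path = [3, 1, 4, 0]

path = [3, 1, 4, 0]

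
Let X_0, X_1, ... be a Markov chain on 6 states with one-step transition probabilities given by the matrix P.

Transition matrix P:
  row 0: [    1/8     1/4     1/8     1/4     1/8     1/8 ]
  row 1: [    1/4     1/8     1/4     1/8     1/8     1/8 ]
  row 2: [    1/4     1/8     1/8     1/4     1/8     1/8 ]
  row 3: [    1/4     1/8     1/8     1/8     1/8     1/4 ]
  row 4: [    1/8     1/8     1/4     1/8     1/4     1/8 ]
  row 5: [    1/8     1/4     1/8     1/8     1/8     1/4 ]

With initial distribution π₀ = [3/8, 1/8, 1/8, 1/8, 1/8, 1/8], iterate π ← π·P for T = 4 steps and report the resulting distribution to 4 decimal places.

π = [0.1879, 0.1693, 0.1641, 0.1689, 0.1429, 0.1671]

t=0: π = [0.3750, 0.1250, 0.1250, 0.1250, 0.1250, 0.1250]
t=1: π = [0.1719, 0.1875, 0.1563, 0.1875, 0.1406, 0.1563]
t=2: π = [0.1914, 0.1660, 0.1660, 0.1660, 0.1426, 0.1680]
t=3: π = [0.1873, 0.1699, 0.1636, 0.1697, 0.1428, 0.1667]
t=4: π = [0.1879, 0.1693, 0.1641, 0.1689, 0.1429, 0.1671]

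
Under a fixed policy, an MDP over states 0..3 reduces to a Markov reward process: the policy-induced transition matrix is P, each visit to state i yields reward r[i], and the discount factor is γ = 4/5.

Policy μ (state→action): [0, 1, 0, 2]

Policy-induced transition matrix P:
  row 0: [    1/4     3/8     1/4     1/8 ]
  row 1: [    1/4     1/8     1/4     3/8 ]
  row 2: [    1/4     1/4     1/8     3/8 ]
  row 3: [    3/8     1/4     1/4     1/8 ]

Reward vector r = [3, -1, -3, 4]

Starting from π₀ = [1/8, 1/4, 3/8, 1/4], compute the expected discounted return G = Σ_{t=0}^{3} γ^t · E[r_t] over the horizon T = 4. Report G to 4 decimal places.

t=0: π = [0.1250, 0.2500, 0.3750, 0.2500], E[r] = 0.0000, γ^t·E[r] = 0.000000, running G = 0.000000
t=1: π = [0.2813, 0.2344, 0.2031, 0.2813], E[r] = 1.1250, γ^t·E[r] = 0.900000, running G = 0.900000
t=2: π = [0.2852, 0.2559, 0.2246, 0.2344], E[r] = 0.8633, γ^t·E[r] = 0.552500, running G = 1.452500
t=3: π = [0.2793, 0.2537, 0.2219, 0.2451], E[r] = 0.8989, γ^t·E[r] = 0.460250, running G = 1.912750

G = 1.9128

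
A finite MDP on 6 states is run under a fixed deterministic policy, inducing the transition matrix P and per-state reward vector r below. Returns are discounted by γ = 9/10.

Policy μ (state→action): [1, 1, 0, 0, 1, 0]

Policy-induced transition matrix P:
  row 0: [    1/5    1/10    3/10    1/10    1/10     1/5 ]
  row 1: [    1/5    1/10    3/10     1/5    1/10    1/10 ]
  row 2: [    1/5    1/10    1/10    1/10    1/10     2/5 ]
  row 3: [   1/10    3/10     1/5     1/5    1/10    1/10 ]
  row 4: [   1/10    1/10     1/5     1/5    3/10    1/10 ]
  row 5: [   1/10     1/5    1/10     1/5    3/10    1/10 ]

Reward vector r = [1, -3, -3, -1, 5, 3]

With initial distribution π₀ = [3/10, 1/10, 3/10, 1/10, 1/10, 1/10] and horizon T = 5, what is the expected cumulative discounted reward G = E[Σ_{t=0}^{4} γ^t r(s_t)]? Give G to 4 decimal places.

t=0: π = [0.3000, 0.1000, 0.3000, 0.1000, 0.1000, 0.1000], E[r] = -0.2000, γ^t·E[r] = -0.200000, running G = -0.200000
t=1: π = [0.1700, 0.1300, 0.2000, 0.1400, 0.1400, 0.2200], E[r] = 0.4000, γ^t·E[r] = 0.360000, running G = 0.160000
t=2: π = [0.1500, 0.1500, 0.1880, 0.1630, 0.1720, 0.1770], E[r] = 0.3640, γ^t·E[r] = 0.294840, running G = 0.454840
t=3: π = [0.1488, 0.1503, 0.1935, 0.1662, 0.1698, 0.1714], E[r] = 0.3144, γ^t·E[r] = 0.229198, running G = 0.684038
t=4: π = [0.1493, 0.1504, 0.1934, 0.1658, 0.1682, 0.1729], E[r] = 0.3121, γ^t·E[r] = 0.204756, running G = 0.888793

G = 0.8888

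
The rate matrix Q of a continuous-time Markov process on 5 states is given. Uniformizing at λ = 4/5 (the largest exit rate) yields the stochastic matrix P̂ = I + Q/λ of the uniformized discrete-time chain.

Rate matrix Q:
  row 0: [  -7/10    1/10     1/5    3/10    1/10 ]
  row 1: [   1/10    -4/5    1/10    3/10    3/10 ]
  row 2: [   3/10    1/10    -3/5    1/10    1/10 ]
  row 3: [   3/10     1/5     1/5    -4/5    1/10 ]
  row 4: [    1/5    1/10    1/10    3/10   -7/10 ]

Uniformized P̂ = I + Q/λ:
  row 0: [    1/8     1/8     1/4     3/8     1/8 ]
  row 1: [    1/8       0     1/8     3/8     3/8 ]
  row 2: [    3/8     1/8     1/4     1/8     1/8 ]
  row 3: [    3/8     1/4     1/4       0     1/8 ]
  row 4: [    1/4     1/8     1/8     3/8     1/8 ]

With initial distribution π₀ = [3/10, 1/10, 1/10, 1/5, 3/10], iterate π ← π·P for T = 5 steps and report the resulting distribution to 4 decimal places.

t=0: π = [0.3000, 0.1000, 0.1000, 0.2000, 0.3000]
t=1: π = [0.2375, 0.1375, 0.2000, 0.2750, 0.1500]
t=2: π = [0.2625, 0.1422, 0.2141, 0.2219, 0.1594]
t=3: π = [0.2539, 0.1350, 0.2123, 0.2383, 0.1605]
t=4: π = [0.2577, 0.1379, 0.2131, 0.2326, 0.1587]
t=5: π = [0.2563, 0.1368, 0.2129, 0.2345, 0.1595]

π = [0.2563, 0.1368, 0.2129, 0.2345, 0.1595]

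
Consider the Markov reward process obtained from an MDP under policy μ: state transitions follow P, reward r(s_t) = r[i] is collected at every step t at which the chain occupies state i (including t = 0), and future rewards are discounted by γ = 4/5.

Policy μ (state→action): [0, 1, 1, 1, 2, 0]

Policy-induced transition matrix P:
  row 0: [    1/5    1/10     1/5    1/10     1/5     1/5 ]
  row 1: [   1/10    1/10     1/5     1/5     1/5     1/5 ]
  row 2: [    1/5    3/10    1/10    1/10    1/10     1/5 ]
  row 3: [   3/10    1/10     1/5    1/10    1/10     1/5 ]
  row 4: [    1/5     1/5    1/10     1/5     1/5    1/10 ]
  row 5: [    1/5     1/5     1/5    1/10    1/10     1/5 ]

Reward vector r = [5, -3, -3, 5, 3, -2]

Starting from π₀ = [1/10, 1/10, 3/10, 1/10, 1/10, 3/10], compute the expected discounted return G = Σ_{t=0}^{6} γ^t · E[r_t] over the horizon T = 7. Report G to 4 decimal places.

t=0: π = [0.1000, 0.1000, 0.3000, 0.1000, 0.1000, 0.3000], E[r] = -0.5000, γ^t·E[r] = -0.500000, running G = -0.500000
t=1: π = [0.2000, 0.2000, 0.1600, 0.1200, 0.1300, 0.1900], E[r] = 0.5300, γ^t·E[r] = 0.424000, running G = -0.076000
t=2: π = [0.1920, 0.1640, 0.1710, 0.1330, 0.1530, 0.1870], E[r] = 0.7050, γ^t·E[r] = 0.451200, running G = 0.375200
t=3: π = [0.1969, 0.1682, 0.1676, 0.1317, 0.1509, 0.1847], E[r] = 0.7189, γ^t·E[r] = 0.368077, running G = 0.743277
t=4: π = [0.1964, 0.1671, 0.1682, 0.1319, 0.1516, 0.1849], E[r] = 0.7206, γ^t·E[r] = 0.295154, running G = 1.038430
t=5: π = [0.1965, 0.1673, 0.1680, 0.1319, 0.1515, 0.1848], E[r] = 0.7207, γ^t·E[r] = 0.236148, running G = 1.274578
t=6: π = [0.1965, 0.1672, 0.1680, 0.1319, 0.1515, 0.1848], E[r] = 0.7207, γ^t·E[r] = 0.188929, running G = 1.463507

G = 1.4635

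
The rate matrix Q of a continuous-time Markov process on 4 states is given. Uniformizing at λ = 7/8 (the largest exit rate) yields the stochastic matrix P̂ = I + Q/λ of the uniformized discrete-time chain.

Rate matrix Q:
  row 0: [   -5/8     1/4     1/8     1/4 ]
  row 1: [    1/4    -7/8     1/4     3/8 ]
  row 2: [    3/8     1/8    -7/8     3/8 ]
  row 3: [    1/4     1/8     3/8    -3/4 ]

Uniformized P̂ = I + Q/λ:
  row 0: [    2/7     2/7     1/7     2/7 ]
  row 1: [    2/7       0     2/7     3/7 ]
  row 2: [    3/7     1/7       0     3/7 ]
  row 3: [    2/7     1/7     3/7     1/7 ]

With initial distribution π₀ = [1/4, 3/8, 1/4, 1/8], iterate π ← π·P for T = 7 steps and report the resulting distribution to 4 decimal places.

t=0: π = [0.2500, 0.3750, 0.2500, 0.1250]
t=1: π = [0.3214, 0.1250, 0.1964, 0.3571]
t=2: π = [0.3138, 0.1709, 0.2347, 0.2806]
t=3: π = [0.3192, 0.1633, 0.2139, 0.3036]
t=4: π = [0.3163, 0.1651, 0.2224, 0.2962]
t=5: π = [0.3175, 0.1644, 0.2193, 0.2988]
t=6: π = [0.3170, 0.1647, 0.2204, 0.2979]
t=7: π = [0.3172, 0.1646, 0.2200, 0.2982]

π = [0.3172, 0.1646, 0.2200, 0.2982]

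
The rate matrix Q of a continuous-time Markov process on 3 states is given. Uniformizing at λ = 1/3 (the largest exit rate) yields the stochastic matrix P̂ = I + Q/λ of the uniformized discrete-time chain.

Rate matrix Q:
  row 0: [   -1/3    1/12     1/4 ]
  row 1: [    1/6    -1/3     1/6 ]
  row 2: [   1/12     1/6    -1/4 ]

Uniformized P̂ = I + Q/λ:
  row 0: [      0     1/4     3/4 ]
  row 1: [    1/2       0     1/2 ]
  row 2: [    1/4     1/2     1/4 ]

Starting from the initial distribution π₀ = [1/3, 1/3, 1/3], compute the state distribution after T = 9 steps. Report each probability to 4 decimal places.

t=0: π = [0.3333, 0.3333, 0.3333]
t=1: π = [0.2500, 0.2500, 0.5000]
t=2: π = [0.2500, 0.3125, 0.4375]
t=3: π = [0.2656, 0.2813, 0.4531]
t=4: π = [0.2539, 0.2930, 0.4531]
t=5: π = [0.2598, 0.2900, 0.4502]
t=6: π = [0.2576, 0.2900, 0.4524]
t=7: π = [0.2581, 0.2906, 0.4513]
t=8: π = [0.2581, 0.2902, 0.4517]
t=9: π = [0.2580, 0.2904, 0.4516]

π = [0.2580, 0.2904, 0.4516]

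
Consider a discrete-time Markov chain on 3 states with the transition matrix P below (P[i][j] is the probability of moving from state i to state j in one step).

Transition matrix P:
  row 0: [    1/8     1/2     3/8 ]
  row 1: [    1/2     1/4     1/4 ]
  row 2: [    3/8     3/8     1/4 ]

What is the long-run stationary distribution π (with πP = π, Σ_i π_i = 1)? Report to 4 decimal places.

π = [0.3371, 0.3708, 0.2921]

Balance equations π_j = Σ_i π_i·P[i][j]:
  π_0 = 1/8·π_0 + 1/2·π_1 + 3/8·π_2
  π_1 = 1/2·π_0 + 1/4·π_1 + 3/8·π_2
  normalize: π_0 + π_1 + π_2 = 1
Solving the linear system gives exactly π = [30/89, 33/89, 26/89].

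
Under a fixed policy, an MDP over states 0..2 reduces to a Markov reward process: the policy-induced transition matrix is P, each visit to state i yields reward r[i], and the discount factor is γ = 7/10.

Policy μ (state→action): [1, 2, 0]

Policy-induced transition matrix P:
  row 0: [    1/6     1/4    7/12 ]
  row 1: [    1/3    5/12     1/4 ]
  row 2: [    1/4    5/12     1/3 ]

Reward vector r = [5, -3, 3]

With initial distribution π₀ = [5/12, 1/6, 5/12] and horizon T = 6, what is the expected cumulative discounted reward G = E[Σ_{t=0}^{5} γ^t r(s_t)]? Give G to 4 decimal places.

t=0: π = [0.4167, 0.1667, 0.4167], E[r] = 2.8333, γ^t·E[r] = 2.833333, running G = 2.833333
t=1: π = [0.2292, 0.3472, 0.4236], E[r] = 1.3750, γ^t·E[r] = 0.962500, running G = 3.795833
t=2: π = [0.2598, 0.3785, 0.3617], E[r] = 1.2488, γ^t·E[r] = 0.611933, running G = 4.407766
t=3: π = [0.2599, 0.3734, 0.3668], E[r] = 1.2796, γ^t·E[r] = 0.438906, running G = 4.846673
t=4: π = [0.2595, 0.3734, 0.3672], E[r] = 1.2788, γ^t·E[r] = 0.307040, running G = 5.153712
t=5: π = [0.2595, 0.3734, 0.3671], E[r] = 1.2784, γ^t·E[r] = 0.214867, running G = 5.368579

G = 5.3686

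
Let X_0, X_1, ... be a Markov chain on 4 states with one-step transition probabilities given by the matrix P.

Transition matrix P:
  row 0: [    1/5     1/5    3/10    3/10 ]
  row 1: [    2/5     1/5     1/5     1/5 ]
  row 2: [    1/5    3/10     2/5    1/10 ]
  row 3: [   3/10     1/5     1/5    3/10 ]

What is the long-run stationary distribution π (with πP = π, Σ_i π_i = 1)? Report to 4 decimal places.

Balance equations π_j = Σ_i π_i·P[i][j]:
  π_0 = 1/5·π_0 + 2/5·π_1 + 1/5·π_2 + 3/10·π_3
  π_1 = 1/5·π_0 + 1/5·π_1 + 3/10·π_2 + 1/5·π_3
  π_2 = 3/10·π_0 + 1/5·π_1 + 2/5·π_2 + 1/5·π_3
  normalize: π_0 + π_1 + π_2 + π_3 = 1
Solving the linear system gives exactly π = [34/127, 29/127, 36/127, 28/127].

π = [0.2677, 0.2283, 0.2835, 0.2205]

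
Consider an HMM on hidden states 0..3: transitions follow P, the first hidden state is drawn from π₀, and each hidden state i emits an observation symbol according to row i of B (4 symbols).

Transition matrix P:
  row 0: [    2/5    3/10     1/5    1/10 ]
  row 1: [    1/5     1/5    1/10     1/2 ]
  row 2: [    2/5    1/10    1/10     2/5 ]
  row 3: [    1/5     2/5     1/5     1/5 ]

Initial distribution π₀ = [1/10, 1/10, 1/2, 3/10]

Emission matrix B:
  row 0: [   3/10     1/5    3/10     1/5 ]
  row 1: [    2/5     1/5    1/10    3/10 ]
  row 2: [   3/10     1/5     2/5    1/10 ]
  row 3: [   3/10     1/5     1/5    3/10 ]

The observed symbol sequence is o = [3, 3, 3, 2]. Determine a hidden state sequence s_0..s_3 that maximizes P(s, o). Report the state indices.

t=0: δ = [2.000e-02, 3.000e-02, 5.000e-02, 9.000e-02]  (obs o_0=3)
t=1: δ = [4.000e-03, 1.080e-02, 1.800e-03, 6.000e-03]  ψ = [2, 3, 3, 2]  (obs o_1=3)
t=2: δ = [4.320e-04, 7.200e-04, 1.200e-04, 1.620e-03]  ψ = [1, 3, 3, 1]  (obs o_2=3)
t=3: δ = [9.720e-05, 6.480e-05, 1.296e-04, 7.200e-05]  ψ = [3, 3, 3, 1]  (obs o_3=2)
backtrack: best end state = 2; path = [3, 1, 3, 2]

path = [3, 1, 3, 2]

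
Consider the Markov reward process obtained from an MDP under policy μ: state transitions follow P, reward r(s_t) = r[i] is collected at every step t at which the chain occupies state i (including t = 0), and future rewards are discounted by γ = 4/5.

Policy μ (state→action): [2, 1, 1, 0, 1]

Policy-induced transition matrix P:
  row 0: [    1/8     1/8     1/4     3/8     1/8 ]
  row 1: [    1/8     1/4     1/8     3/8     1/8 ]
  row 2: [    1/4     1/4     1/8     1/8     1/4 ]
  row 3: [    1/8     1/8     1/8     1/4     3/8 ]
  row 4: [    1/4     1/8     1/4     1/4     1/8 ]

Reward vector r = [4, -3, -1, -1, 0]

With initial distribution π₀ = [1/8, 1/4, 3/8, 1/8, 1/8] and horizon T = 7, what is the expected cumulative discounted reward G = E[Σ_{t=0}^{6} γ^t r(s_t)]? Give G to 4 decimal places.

G = -1.5281

t=0: π = [0.1250, 0.2500, 0.3750, 0.1250, 0.1250], E[r] = -0.7500, γ^t·E[r] = -0.750000, running G = -0.750000
t=1: π = [0.1875, 0.2031, 0.1563, 0.2500, 0.2031], E[r] = -0.2656, γ^t·E[r] = -0.212500, running G = -0.962500
t=2: π = [0.1699, 0.1699, 0.1738, 0.2793, 0.2070], E[r] = -0.2832, γ^t·E[r] = -0.181250, running G = -1.143750
t=3: π = [0.1726, 0.1680, 0.1721, 0.2708, 0.2166], E[r] = -0.2563, γ^t·E[r] = -0.131250, running G = -1.275000
t=4: π = [0.1736, 0.1675, 0.1736, 0.2711, 0.2142], E[r] = -0.2529, γ^t·E[r] = -0.103588, running G = -1.378588
t=5: π = [0.1735, 0.1676, 0.1735, 0.2709, 0.2145], E[r] = -0.2534, γ^t·E[r] = -0.083039, running G = -1.461626
t=6: π = [0.1735, 0.1676, 0.1735, 0.2710, 0.2144], E[r] = -0.2534, γ^t·E[r] = -0.066427, running G = -1.528053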